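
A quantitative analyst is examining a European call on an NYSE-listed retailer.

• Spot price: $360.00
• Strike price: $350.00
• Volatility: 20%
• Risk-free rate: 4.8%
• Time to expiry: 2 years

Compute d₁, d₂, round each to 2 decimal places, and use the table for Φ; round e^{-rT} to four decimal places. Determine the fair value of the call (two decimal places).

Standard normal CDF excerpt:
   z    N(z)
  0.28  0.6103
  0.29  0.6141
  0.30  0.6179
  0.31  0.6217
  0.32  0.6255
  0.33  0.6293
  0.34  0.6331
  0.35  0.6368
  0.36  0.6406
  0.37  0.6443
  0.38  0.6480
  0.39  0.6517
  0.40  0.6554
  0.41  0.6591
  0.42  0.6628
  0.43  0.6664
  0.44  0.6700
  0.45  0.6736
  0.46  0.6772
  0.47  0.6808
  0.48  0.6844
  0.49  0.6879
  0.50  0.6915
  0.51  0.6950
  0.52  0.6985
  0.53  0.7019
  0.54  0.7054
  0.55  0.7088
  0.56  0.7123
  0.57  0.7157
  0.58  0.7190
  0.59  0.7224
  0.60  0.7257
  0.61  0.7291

σ√T = 0.2·√2 = 0.2828
ln(S/K) + (r + σ²/2)T = ln(360/350) + (0.048 + 0.2²/2)·2 = 0.0282 + 0.1360 = 0.1642
d₁ = 0.1642 / 0.2828 = 0.5804 ⇒ 0.58
d₂ = d₁ − σ√T = 0.5804 − 0.2828 = 0.2976 ⇒ 0.30
exp(−rT) = exp(−0.048·2) = 0.9085
N(d₁) = N(0.58) = 0.7190;  N(d₂) = N(0.30) = 0.6179
C = 360·0.7190 − 350·0.9085·0.6179 = 258.8400 − 196.4768 = 62.3632

$62.36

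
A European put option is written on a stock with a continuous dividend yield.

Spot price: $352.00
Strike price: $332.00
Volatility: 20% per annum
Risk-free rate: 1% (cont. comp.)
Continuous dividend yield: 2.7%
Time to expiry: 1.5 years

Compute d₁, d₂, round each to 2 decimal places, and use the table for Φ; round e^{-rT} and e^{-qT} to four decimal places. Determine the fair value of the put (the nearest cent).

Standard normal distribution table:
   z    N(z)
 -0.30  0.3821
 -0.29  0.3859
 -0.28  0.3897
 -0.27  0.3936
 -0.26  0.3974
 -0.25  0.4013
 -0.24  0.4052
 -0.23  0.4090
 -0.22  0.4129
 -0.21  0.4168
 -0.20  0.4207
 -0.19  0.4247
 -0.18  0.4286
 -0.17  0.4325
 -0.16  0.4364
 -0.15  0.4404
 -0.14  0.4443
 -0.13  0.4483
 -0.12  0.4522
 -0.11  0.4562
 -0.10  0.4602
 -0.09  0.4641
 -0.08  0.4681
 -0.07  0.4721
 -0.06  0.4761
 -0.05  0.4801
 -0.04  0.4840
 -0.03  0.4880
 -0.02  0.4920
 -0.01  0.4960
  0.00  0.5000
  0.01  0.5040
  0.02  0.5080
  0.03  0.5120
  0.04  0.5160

$27.89

σ√T = 0.2 × 1.2247 = 0.2449
d₁ = [ln(352/332) + (0.01 − 0.027 + ½·0.2²)·1.5] / (σ√T) = (0.0585 + 0.0045) / 0.2449 = 0.2572 → 0.26
d₂ = 0.2572 − 0.2449 = 0.0122 → 0.01
e^(−qT) = e^(−0.027·1.5) = 0.9603;  e^(−rT) = e^(−0.01·1.5) = 0.9851
N(−d₂) = N(-0.01) = 0.4960;  N(−d₁) = N(-0.26) = 0.3974
P = 332·0.9851·0.4960 − 352·0.9603·0.3974 = 162.2184 − 134.3314 = 27.8870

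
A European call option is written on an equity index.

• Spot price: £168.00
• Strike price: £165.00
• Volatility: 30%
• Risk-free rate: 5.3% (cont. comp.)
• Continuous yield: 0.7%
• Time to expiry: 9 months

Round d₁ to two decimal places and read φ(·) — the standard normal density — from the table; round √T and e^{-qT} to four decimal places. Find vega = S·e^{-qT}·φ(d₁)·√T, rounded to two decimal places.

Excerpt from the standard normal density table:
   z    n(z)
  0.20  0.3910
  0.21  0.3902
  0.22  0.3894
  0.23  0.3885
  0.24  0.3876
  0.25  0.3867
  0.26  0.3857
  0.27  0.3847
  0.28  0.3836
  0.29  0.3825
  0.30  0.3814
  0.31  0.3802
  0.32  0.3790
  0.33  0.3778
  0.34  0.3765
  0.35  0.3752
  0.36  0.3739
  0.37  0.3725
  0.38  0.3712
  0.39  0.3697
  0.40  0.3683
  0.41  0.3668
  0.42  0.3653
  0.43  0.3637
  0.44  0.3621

54.68

σ√T = 0.3 × 0.8660 = 0.2598
d₁ = [ln(168/165) + (0.053 − 0.007 + 0.3²/2)·0.75] / 0.2598 = [0.0180 + 0.0683] / 0.2598 = 0.3320 which rounds to 0.33
√T = √0.75 = 0.8660
φ(d₁) = φ(0.33) = 0.3778
e^(−qT) = e^(−0.007·0.75) = 0.9948
vega = S·e^(−qT)·φ(d₁)·√T = 168·0.9948·0.3778·0.8660 = 54.6795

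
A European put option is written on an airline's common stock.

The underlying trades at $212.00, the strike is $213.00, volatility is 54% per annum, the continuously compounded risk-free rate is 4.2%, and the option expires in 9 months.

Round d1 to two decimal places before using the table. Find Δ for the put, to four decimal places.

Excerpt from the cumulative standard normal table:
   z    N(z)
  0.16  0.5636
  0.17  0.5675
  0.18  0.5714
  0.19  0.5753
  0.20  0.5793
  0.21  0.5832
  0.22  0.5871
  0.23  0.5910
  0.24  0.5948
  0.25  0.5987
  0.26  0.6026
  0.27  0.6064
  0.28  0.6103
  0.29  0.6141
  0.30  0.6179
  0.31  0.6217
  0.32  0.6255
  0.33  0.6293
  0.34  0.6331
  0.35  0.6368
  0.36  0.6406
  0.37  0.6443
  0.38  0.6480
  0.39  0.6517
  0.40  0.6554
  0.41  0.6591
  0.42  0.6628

-0.3859

σ√T = 0.54·√0.75 = 0.4677
ln(S/K) + (r + σ²/2)T = ln(212/213) + (0.042 + 0.54²/2)·0.75 = -0.0047 + 0.1409 = 0.1361
d₁ = 0.1361 / 0.4677 = 0.2911 which rounds to 0.29
N(d₁) = N(0.29) = 0.6141
Δ_put = N(d₁) − 1 = 0.6141 − 1 = -0.3859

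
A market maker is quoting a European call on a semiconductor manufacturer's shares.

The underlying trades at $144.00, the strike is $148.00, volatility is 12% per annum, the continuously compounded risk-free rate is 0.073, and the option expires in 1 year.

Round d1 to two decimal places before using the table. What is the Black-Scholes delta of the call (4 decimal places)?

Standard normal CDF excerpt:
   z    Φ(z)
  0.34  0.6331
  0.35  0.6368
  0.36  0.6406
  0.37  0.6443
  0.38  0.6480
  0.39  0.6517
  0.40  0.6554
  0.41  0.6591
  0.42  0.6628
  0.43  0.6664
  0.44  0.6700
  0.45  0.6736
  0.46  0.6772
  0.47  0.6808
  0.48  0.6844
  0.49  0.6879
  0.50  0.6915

0.6700

σ√T = 0.12·√1 = 0.1200
d₁ = [ln(144/148) + (0.073 + 0.12²/2)·1] / 0.1200 = [-0.0274 + 0.0802] / 0.1200 = 0.4400 ⇒ 0.44
N(d₁) = N(0.44) = 0.6700
Δ_call = N(d₁) = 0.6700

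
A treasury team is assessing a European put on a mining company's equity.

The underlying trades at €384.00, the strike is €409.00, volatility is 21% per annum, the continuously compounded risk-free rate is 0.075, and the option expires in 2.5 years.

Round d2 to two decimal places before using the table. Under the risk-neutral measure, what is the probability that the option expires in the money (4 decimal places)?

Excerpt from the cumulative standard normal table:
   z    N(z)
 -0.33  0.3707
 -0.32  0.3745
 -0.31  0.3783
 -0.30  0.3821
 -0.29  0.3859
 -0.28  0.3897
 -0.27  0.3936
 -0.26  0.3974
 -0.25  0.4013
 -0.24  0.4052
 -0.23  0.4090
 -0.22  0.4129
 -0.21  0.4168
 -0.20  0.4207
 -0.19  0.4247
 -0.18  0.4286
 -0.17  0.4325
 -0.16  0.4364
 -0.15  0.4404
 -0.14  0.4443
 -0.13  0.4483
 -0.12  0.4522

σ√T = 0.21·√2.5 = 0.3320
d₁ = [ln(384/409) + (0.075 + 0.21²/2)·2.5] / 0.3320 = [-0.0631 + 0.2426] / 0.3320 = 0.5408 ⇒ 0.54
d₂ = d₁ − σ√T = 0.5408 − 0.3320 = 0.2087 ⇒ 0.21
Risk-neutral Pr[S_T < K] = N(−d₂) = N(-0.21) = 0.4168

0.4168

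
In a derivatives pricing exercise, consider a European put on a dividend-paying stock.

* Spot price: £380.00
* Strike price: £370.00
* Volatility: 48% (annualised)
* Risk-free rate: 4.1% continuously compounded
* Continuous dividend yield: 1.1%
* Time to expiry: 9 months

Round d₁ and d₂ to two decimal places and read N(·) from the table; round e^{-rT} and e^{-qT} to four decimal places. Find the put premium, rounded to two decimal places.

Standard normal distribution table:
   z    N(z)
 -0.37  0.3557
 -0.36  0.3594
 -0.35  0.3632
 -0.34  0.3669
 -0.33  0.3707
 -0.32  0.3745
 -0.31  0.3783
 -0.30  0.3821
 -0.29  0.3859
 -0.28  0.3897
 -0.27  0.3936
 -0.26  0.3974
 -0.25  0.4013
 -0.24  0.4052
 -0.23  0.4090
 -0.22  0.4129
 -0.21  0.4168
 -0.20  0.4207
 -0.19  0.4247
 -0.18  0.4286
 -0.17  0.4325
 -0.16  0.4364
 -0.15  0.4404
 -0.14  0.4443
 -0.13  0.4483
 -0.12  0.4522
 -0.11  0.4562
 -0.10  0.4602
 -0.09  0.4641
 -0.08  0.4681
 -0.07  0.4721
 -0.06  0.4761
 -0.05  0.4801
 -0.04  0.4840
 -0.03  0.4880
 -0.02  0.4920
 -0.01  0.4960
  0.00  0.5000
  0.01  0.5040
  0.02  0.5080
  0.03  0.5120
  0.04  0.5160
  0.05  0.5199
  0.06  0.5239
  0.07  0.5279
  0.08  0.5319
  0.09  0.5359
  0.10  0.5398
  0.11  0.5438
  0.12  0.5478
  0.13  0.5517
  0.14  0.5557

£52.56

σ√T = 0.48·√0.75 = 0.4157
d₁ = [ln(380/370) + (0.041 − 0.011 + 0.48²/2)·0.75] / 0.4157 = [0.0267 + 0.1089] / 0.4157 = 0.3261 ⇒ 0.33
d₂ = d₁ − σ√T = 0.3261 − 0.4157 = -0.0896 ⇒ -0.09
exp(−qT) = exp(−0.011·0.75) = 0.9918;  exp(−rT) = exp(−0.041·0.75) = 0.9697
N(−d₂) = N(0.09) = 0.5359;  N(−d₁) = N(-0.33) = 0.3707
P = 370·0.9697·0.5359 − 380·0.9918·0.3707 = 192.2750 − 139.7109 = 52.5641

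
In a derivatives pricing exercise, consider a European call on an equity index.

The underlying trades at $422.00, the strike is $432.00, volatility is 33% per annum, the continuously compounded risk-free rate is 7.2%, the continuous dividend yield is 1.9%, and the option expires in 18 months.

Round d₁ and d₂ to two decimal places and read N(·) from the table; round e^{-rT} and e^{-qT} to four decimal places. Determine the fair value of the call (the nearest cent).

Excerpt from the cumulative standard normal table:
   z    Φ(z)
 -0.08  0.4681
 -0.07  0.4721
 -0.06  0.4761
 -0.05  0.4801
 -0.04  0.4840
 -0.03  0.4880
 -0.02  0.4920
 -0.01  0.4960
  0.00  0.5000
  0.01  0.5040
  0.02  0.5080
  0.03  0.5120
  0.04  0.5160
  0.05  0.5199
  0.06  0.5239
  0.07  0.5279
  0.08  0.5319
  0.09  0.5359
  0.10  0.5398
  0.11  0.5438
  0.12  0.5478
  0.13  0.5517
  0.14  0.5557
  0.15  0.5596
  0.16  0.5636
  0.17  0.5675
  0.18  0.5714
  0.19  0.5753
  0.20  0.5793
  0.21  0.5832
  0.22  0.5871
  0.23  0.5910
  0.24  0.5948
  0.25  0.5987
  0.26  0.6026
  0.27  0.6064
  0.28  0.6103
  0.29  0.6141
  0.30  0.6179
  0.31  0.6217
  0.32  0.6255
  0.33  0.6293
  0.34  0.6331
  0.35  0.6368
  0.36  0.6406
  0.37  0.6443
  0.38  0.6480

$75.05

σ√T = 0.33·√1.5 = 0.4042
ln(S/K) + (r − q + σ²/2)T = ln(422/432) + (0.072 − 0.019 + 0.33²/2)·1.5 = -0.0234 + 0.1612 = 0.1378
d₁ = 0.1378 / 0.4042 = 0.3408 → 0.34
d₂ = d₁ − σ√T = 0.3408 − 0.4042 = -0.0633 → -0.06
exp(−qT) = exp(−0.019·1.5) = 0.9719;  exp(−rT) = exp(−0.072·1.5) = 0.8976
N(d₁) = N(0.34) = 0.6331;  N(d₂) = N(-0.06) = 0.4761
C = 422·0.9719·0.6331 − 432·0.8976·0.4761 = 259.6608 − 184.6141 = 75.0467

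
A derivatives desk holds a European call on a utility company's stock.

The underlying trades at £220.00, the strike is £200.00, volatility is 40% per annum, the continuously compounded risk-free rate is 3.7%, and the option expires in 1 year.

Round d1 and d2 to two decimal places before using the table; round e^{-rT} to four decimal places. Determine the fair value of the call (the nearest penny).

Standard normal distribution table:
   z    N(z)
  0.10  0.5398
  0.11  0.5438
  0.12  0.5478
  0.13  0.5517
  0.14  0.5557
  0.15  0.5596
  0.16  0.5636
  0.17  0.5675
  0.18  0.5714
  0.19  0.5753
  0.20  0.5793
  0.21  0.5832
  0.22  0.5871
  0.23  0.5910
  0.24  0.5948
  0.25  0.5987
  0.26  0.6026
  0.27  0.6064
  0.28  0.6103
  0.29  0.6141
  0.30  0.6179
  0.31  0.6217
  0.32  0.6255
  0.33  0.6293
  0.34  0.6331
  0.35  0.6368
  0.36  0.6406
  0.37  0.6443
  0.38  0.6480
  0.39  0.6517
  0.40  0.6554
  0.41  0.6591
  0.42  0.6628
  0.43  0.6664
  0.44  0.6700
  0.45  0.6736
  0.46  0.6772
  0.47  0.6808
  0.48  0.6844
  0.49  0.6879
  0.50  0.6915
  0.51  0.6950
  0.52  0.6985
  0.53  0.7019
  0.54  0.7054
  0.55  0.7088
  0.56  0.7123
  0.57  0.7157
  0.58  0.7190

T = 1;  σ√T = 0.4000
d₁ = [ln(220/200) + (0.037 + 0.4²/2)·1] / 0.4000 = [0.0953 + 0.1170] / 0.4000 = 0.5308 which rounds to 0.53
d₂ = d₁ − σ√T = 0.5308 − 0.4000 = 0.1308 which rounds to 0.13
exp(−rT) = exp(−0.037·1) = 0.9637
N(d₁) = N(0.53) = 0.7019;  N(d₂) = N(0.13) = 0.5517
C = 220·0.7019 − 200·0.9637·0.5517 = 154.4180 − 106.3347 = 48.0833

£48.08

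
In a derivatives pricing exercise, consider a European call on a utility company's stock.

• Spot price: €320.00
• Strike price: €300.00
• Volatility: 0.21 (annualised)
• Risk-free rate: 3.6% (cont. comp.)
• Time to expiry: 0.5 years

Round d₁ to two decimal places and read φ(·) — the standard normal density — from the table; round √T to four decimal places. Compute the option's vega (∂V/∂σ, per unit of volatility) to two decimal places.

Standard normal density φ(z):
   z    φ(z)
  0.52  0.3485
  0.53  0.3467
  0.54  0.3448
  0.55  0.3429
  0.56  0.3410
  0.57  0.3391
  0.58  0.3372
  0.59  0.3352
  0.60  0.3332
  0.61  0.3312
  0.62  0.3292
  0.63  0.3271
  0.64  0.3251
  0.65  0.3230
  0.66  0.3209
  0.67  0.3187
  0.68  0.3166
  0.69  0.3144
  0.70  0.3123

σ√T = 0.21·√0.5 = 0.1485
d₁ = [ln(320/300) + (0.036 + 0.21²/2)·0.5] / 0.1485 = [0.0645 + 0.0290] / 0.1485 = 0.6301 ≈ 0.63
√T = √0.5 = 0.7071
φ(d₁) = φ(0.63) = 0.3271
vega = S·φ(d₁)·√T = 320·0.3271·0.7071 = 74.0136

74.01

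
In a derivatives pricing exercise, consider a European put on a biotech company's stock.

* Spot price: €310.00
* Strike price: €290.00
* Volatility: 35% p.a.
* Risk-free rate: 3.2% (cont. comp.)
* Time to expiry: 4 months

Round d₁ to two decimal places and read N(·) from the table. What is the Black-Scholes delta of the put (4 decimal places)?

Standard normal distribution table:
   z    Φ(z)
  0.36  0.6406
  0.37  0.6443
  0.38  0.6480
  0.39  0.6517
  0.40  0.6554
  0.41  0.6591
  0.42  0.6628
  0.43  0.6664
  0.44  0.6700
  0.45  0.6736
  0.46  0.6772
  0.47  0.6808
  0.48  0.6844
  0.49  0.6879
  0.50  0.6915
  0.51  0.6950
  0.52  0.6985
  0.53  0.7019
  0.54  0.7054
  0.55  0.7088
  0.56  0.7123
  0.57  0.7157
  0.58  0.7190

σ√T = 0.35·√0.3333 = 0.2021
d₁ = [ln(310/290) + (0.032 + ½·0.35²)·0.3333] / (σ√T) = (0.0667 + 0.0311) / 0.2021 = 0.4839 → 0.48
N(d₁) = N(0.48) = 0.6844
Δ_put = N(d₁) − 1 = 0.6844 − 1 = -0.3156

-0.3156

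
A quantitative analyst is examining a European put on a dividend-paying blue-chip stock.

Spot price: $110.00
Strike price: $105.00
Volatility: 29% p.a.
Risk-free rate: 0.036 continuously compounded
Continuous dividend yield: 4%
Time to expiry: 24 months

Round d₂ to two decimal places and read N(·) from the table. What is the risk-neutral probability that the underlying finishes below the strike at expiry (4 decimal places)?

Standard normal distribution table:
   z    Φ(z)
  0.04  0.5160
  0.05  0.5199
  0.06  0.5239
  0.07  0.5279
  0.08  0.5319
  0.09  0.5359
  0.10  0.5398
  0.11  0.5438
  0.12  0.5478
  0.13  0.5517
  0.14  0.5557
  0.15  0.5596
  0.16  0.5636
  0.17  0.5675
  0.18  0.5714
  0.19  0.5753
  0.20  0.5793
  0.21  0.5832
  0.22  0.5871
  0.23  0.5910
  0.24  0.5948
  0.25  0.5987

σ√T = 0.29·√2 = 0.4101
d₁ = [ln(110/105) + (0.036 − 0.04 + 0.29²/2)·2] / 0.4101 = [0.0465 + 0.0761] / 0.4101 = 0.2990 → 0.30
d₂ = d₁ − σ√T = 0.2990 − 0.4101 = -0.1111 → -0.11
Pr(exercise) under Q = N(−d₂) = N(0.11) = 0.5438

0.5438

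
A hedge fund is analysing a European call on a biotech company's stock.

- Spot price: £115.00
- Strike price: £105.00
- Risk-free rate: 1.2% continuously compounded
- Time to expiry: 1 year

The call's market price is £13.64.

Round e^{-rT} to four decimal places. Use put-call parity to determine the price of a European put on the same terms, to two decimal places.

£2.39

e^(−rT) = e^(−0.012·1) = 0.9881
Put-call parity: C − P = S − K·e^(−rT) = 115 − 105·0.9881 = 115 − 103.7505 = 11.2495
P = C − (C − P) = 13.64 − (11.2495) = 2.3905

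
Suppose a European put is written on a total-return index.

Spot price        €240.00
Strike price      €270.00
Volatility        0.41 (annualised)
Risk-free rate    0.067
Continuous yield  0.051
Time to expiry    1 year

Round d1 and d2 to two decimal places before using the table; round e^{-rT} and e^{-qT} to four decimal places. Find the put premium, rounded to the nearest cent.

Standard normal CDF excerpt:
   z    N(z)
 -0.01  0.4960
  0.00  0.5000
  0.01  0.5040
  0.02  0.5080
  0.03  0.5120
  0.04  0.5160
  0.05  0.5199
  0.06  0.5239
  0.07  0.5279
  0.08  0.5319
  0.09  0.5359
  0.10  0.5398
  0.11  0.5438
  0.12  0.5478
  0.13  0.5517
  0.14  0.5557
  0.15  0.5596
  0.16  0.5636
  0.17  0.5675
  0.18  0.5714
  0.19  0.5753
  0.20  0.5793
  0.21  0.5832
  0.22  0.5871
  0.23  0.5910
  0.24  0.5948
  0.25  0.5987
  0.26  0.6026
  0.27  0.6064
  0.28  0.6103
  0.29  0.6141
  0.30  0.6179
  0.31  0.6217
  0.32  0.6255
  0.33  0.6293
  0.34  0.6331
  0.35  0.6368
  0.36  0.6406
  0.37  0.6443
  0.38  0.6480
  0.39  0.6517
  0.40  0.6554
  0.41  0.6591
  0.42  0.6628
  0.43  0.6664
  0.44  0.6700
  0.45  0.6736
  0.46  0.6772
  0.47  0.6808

σ√T = 0.41 × 1.0000 = 0.4100
d₁ = [ln(240/270) + (0.067 − 0.051 + ½·0.41²)·1] / (σ√T) = (-0.1178 + 0.1001) / 0.4100 = -0.0433 which rounds to -0.04
d₂ = -0.0433 − 0.4100 = -0.4533 which rounds to -0.45
e^(−qT) = e^(−0.051·1) = 0.9503;  e^(−rT) = e^(−0.067·1) = 0.9352
N(−d₂) = N(0.45) = 0.6736;  N(−d₁) = N(0.04) = 0.5160
P = 270·0.9352·0.6736 − 240·0.9503·0.5160 = 170.0867 − 117.6852 = 52.4015

€52.40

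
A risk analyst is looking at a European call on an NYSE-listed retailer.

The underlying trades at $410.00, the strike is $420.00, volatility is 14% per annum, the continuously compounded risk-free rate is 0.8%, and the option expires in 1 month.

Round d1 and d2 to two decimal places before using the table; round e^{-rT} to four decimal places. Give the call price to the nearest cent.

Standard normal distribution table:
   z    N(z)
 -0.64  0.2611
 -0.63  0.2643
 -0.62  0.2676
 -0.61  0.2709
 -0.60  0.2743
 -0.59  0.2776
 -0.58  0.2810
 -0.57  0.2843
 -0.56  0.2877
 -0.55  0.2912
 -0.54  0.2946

T = 0.08333;  σ√T = 0.0404
ln(S/K) + (r + σ²/2)T = ln(410/420) + (0.008 + 0.14²/2)·0.08333 = -0.0241 + 0.0015 = -0.0226
d₁ = -0.0226 / 0.0404 = -0.5596 ≈ -0.56
d₂ = d₁ − σ√T = -0.5596 − 0.0404 = -0.6000 ≈ -0.60
e^(−rT) = e^(−0.008·0.08333) = 0.9993
N(d₁) = N(-0.56) = 0.2877;  N(d₂) = N(-0.60) = 0.2743
C = 410·0.2877 − 420·0.9993·0.2743 = 117.9570 − 115.1254 = 2.8316

$2.83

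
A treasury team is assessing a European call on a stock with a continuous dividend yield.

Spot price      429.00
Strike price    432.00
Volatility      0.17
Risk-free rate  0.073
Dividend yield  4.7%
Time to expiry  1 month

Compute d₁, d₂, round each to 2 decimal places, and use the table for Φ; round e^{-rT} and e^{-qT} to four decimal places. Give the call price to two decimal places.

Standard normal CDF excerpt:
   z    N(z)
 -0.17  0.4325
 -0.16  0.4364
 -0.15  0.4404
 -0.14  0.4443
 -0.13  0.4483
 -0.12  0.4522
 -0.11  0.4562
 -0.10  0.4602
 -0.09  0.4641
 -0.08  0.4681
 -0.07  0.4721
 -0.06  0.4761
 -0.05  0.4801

σ√T = 0.17·√0.08333 = 0.0491
d₁ = [ln(429/432) + (0.073 − 0.047 + 0.17²/2)·0.08333] / 0.0491 = [-0.0070 + 0.0034] / 0.0491 = -0.0733 which rounds to -0.07
d₂ = d₁ − σ√T = -0.0733 − 0.0491 = -0.1224 which rounds to -0.12
e^(−qT) = e^(−0.047·0.08333) = 0.9961;  e^(−rT) = e^(−0.073·0.08333) = 0.9939
N(d₁) = N(-0.07) = 0.4721;  N(d₂) = N(-0.12) = 0.4522
C = 429·0.9961·0.4721 − 432·0.9939·0.4522 = 201.7410 − 194.1588 = 7.5823

7.58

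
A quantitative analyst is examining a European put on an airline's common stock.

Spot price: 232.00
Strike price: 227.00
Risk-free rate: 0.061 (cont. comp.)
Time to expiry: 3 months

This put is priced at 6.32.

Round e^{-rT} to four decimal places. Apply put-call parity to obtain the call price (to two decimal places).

14.75

e^(−rT) = e^(−0.061·0.25) = 0.9849
Put-call parity: C − P = S − K·e^(−rT) = 232 − 227·0.9849 = 232 − 223.5723 = 8.4277
C = P + (C − P) = 6.32 + (8.4277) = 14.7477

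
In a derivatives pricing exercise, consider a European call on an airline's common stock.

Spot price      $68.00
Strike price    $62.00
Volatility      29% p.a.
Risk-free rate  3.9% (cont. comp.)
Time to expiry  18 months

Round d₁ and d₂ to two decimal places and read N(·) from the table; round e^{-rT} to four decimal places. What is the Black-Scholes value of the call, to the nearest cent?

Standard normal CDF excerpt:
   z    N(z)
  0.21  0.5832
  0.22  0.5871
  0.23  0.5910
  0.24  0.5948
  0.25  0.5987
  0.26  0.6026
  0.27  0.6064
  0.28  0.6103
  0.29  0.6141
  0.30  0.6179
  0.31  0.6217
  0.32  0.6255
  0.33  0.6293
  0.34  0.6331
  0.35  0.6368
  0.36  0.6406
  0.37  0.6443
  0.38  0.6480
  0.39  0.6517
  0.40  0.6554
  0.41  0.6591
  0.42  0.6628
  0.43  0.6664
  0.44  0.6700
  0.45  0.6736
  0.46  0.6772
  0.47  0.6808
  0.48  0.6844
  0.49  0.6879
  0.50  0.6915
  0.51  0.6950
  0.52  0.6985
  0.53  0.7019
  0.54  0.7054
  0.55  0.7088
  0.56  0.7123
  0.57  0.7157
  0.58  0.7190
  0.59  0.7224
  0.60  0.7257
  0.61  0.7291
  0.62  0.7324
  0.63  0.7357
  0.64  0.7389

$14.34

T = 1.5;  σ√T = 0.3552
d₁ = [ln(68/62) + (0.039 + 0.29²/2)·1.5] / 0.3552 = [0.0924 + 0.1216] / 0.3552 = 0.6024 ≈ 0.60
d₂ = d₁ − σ√T = 0.6024 − 0.3552 = 0.2472 ≈ 0.25
exp(−rT) = exp(−0.039·1.5) = 0.9432
N(d₁) = N(0.60) = 0.7257;  N(d₂) = N(0.25) = 0.5987
C = 68·0.7257 − 62·0.9432·0.5987 = 49.3476 − 35.0110 = 14.3366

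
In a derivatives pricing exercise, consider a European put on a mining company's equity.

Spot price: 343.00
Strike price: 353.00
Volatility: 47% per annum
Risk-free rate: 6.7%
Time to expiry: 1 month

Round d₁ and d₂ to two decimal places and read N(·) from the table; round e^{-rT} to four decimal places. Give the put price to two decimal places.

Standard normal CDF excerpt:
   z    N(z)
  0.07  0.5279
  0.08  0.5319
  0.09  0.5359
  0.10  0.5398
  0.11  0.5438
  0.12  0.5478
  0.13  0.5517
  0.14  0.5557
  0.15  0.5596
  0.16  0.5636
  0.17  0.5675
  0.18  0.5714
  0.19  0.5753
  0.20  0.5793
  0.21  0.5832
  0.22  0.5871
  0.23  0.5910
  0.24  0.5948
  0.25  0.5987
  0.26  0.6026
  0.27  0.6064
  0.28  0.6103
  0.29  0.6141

σ√T = 0.47·√0.08333 = 0.1357
d₁ = [ln(343/353) + (0.067 + 0.47²/2)·0.08333] / 0.1357 = [-0.0287 + 0.0148] / 0.1357 = -0.1028 ⇒ -0.10
d₂ = d₁ − σ√T = -0.1028 − 0.1357 = -0.2385 ⇒ -0.24
e^(−rT) = e^(−0.067·0.08333) = 0.9944
N(−d₂) = N(0.24) = 0.5948;  N(−d₁) = N(0.10) = 0.5398
P = 353·0.9944·0.5948 − 343·0.5398 = 208.7886 − 185.1514 = 23.6372

23.64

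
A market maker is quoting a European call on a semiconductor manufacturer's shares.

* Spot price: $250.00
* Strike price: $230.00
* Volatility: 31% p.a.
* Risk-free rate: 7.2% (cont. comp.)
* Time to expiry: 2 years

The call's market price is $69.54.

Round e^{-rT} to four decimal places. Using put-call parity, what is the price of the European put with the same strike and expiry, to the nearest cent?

$18.70

exp(−rT) = exp(−0.072·2) = 0.8659
Put-call parity: C − P = S − K·e^(−rT) = 250 − 230·0.8659 = 250 − 199.1570 = 50.8430
P = C − (C − P) = 69.54 − (50.8430) = 18.6970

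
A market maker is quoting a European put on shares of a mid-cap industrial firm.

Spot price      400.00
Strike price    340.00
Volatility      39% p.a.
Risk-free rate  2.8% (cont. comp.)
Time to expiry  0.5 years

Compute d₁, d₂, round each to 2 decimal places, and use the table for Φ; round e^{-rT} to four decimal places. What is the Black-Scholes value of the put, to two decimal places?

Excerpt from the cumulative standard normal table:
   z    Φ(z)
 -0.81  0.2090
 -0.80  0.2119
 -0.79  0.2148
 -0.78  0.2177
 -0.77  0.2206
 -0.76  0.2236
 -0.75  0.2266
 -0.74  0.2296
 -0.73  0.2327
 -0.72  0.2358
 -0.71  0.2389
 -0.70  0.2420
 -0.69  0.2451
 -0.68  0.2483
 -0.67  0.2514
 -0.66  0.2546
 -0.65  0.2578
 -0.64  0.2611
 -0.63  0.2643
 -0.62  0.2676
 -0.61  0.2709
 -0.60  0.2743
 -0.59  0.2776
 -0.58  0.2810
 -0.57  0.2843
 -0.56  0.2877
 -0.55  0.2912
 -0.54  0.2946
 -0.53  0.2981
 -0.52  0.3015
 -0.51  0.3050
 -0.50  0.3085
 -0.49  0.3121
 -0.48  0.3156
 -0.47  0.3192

T = 0.5;  σ√T = 0.2758
d₁ = [ln(400/340) + (0.028 + ½·0.39²)·0.5] / (σ√T) = (0.1625 + 0.0520) / 0.2758 = 0.7780 which rounds to 0.78
d₂ = 0.7780 − 0.2758 = 0.5022 which rounds to 0.50
e^(−rT) = e^(−0.028·0.5) = 0.9861
P = 340·0.9861·N(-0.50) − 400·N(-0.78) = 340·0.9861·0.3085 − 400·0.2177 = 103.4320 − 87.0800 = 16.3520

16.35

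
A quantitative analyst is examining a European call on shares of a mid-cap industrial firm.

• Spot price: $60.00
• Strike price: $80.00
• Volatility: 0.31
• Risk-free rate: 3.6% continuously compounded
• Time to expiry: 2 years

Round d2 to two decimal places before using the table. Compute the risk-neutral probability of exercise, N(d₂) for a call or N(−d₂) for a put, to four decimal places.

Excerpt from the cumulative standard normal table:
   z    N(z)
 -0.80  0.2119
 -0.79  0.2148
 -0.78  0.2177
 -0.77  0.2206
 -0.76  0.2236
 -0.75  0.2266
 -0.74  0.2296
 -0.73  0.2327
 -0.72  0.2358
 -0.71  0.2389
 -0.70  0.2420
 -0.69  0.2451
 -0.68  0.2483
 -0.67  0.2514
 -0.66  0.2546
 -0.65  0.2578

σ√T = 0.31 × 1.4142 = 0.4384
ln(S/K) + (r + σ²/2)T = ln(60/80) + (0.036 + 0.31²/2)·2 = -0.2877 + 0.1681 = -0.1196
d₁ = -0.1196 / 0.4384 = -0.2728 which rounds to -0.27
d₂ = d₁ − σ√T = -0.2728 − 0.4384 = -0.7112 which rounds to -0.71
Pr(exercise) under Q = N(d₂) = 0.2389

0.2389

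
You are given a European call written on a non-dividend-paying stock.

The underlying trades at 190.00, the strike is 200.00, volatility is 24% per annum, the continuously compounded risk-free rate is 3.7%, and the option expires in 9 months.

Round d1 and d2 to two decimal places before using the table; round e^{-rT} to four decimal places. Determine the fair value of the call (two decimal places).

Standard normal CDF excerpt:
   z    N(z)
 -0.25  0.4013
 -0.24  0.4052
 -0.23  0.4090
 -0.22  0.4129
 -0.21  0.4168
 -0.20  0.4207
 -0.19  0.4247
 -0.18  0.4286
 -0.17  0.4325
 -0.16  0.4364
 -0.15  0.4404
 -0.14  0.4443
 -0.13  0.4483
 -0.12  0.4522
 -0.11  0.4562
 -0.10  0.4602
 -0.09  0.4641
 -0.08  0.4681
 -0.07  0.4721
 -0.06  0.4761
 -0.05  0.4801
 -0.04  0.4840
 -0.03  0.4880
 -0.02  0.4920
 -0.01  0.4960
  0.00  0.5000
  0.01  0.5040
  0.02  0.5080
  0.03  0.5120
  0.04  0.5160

σ√T = 0.24·√0.75 = 0.2078
ln(S/K) + (r + σ²/2)T = ln(190/200) + (0.037 + 0.24²/2)·0.75 = -0.0513 + 0.0493 = -0.0019
d₁ = -0.0019 / 0.2078 = -0.0093 → -0.01
d₂ = d₁ − σ√T = -0.0093 − 0.2078 = -0.2172 → -0.22
e^(−rT) = e^(−0.037·0.75) = 0.9726
N(d₁) = N(-0.01) = 0.4960;  N(d₂) = N(-0.22) = 0.4129
C = 190·0.4960 − 200·0.9726·0.4129 = 94.2400 − 80.3173 = 13.9227

13.92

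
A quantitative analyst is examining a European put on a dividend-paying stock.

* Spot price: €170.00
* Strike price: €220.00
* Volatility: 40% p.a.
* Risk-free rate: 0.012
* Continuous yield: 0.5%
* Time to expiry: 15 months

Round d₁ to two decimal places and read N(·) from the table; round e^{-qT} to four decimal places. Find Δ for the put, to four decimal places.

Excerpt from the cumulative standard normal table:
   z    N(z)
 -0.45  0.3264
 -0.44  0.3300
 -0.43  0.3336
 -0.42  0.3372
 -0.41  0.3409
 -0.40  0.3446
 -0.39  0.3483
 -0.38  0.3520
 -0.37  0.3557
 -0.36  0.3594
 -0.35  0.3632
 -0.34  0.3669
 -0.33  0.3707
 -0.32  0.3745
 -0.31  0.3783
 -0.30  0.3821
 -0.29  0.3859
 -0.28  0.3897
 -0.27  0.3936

-0.6254

T = 1.25;  σ√T = 0.4472
d₁ = [ln(170/220) + (0.012 − 0.005 + 0.4²/2)·1.25] / 0.4472 = [-0.2578 + 0.1088] / 0.4472 = -0.3334 ≈ -0.33
N(d₁) = N(-0.33) = 0.3707
Δ_put = exp(−qT)·(N(d₁) − 1) = 0.9938·(0.3707 − 1) = -0.6254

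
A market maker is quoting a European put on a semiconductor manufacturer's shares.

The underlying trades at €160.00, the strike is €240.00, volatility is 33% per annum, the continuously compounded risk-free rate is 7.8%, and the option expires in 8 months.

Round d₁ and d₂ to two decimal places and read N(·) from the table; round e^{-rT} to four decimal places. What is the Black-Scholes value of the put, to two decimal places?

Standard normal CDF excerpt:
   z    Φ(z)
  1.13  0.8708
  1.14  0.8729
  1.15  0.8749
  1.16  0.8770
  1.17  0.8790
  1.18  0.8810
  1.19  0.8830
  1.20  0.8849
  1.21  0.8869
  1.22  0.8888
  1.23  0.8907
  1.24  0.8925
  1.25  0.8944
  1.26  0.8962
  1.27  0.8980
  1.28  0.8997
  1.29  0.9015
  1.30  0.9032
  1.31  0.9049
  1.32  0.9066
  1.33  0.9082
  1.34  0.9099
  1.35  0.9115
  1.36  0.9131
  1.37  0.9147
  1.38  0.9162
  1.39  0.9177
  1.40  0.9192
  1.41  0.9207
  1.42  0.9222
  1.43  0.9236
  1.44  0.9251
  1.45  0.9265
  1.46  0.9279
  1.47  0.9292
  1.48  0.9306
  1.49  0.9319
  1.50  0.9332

σ√T = 0.33·√0.6667 = 0.2694
d₁ = [ln(160/240) + (0.078 + 0.33²/2)·0.6667] / 0.2694 = [-0.4055 + 0.0883] / 0.2694 = -1.1771 ≈ -1.18
d₂ = d₁ − σ√T = -1.1771 − 0.2694 = -1.4466 ≈ -1.45
e^(−rT) = e^(−0.078·0.6667) = 0.9493
N(−d₂) = N(1.45) = 0.9265;  N(−d₁) = N(1.18) = 0.8810
P = 240·0.9493·0.9265 − 160·0.8810 = 211.0863 − 140.9600 = 70.1263

€70.13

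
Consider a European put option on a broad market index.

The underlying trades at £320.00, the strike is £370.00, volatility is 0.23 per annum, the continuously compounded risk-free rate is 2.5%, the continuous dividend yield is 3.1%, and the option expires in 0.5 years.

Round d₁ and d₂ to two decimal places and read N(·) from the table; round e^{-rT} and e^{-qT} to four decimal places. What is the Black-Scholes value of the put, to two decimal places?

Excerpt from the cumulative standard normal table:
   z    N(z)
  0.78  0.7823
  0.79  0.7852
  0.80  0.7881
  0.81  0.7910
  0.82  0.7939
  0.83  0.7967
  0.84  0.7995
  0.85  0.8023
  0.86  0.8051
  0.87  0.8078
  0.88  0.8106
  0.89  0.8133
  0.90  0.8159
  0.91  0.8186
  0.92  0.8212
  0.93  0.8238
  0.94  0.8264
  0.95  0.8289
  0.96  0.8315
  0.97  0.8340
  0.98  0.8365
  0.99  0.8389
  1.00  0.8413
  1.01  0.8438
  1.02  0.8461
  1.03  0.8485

£55.53

σ√T = 0.23·√0.5 = 0.1626
d₁ = [ln(320/370) + (0.025 − 0.031 + 0.23²/2)·0.5] / 0.1626 = [-0.1452 + 0.0102] / 0.1626 = -0.8298 ≈ -0.83
d₂ = d₁ − σ√T = -0.8298 − 0.1626 = -0.9925 ≈ -0.99
e^(−qT) = e^(−0.031·0.5) = 0.9846;  e^(−rT) = e^(−0.025·0.5) = 0.9876
N(−d₂) = N(0.99) = 0.8389;  N(−d₁) = N(0.83) = 0.7967
P = 370·0.9876·0.8389 − 320·0.9846·0.7967 = 306.5441 − 251.0179 = 55.5263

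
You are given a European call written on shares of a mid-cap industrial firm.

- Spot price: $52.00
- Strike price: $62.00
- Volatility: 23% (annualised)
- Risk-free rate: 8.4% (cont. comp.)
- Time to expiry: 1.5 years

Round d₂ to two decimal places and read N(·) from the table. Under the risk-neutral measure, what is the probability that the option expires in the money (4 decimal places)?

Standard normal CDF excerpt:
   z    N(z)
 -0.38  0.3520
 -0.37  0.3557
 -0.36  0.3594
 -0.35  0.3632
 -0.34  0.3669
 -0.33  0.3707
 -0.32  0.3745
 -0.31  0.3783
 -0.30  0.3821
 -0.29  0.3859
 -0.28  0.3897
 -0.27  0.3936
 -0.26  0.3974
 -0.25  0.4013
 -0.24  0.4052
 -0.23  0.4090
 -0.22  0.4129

0.3745

T = 1.5;  σ√T = 0.2817
d₁ = [ln(52/62) + (0.084 + ½·0.23²)·1.5] / (σ√T) = (-0.1759 + 0.1657) / 0.2817 = -0.0363 ⇒ -0.04
d₂ = -0.0363 − 0.2817 = -0.3180 ⇒ -0.32
Pr(exercise) under Q = N(d₂) = 0.3745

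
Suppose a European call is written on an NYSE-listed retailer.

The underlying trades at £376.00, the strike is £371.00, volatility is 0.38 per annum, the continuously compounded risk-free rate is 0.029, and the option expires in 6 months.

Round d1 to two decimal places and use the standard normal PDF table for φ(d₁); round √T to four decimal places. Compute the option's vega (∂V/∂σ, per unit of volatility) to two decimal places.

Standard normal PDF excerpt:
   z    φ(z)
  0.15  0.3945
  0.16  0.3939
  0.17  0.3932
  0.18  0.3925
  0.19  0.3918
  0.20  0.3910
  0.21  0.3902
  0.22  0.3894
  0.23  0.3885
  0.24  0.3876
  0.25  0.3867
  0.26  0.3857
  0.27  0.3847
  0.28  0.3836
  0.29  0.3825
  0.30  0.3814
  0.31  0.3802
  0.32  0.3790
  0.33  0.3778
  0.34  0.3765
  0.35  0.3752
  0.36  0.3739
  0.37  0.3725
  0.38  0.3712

σ√T = 0.38 × 0.7071 = 0.2687
ln(S/K) + (r + σ²/2)T = ln(376/371) + (0.029 + 0.38²/2)·0.5 = 0.0134 + 0.0506 = 0.0640
d₁ = 0.0640 / 0.2687 = 0.2381 ⇒ 0.24
√T = √0.5 = 0.7071
φ(d₁) = φ(0.24) = 0.3876
vega = S·φ(d₁)·√T = 376·0.3876·0.7071 = 103.0511

103.05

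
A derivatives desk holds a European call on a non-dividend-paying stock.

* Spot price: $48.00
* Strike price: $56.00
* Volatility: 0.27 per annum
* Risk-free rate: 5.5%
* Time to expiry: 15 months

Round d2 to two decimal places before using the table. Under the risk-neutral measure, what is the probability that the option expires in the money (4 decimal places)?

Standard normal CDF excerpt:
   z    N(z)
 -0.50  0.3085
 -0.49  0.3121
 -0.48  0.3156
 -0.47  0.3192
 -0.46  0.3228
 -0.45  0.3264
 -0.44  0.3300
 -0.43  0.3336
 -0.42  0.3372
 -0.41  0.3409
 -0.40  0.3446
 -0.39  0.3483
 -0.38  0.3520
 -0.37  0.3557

0.3336

σ√T = 0.27·√1.25 = 0.3019
d₁ = [ln(48/56) + (0.055 + 0.27²/2)·1.25] / 0.3019 = [-0.1542 + 0.1143] / 0.3019 = -0.1320 which rounds to -0.13
d₂ = d₁ − σ√T = -0.1320 − 0.3019 = -0.4338 which rounds to -0.43
Pr(exercise) under Q = N(d₂) = 0.3336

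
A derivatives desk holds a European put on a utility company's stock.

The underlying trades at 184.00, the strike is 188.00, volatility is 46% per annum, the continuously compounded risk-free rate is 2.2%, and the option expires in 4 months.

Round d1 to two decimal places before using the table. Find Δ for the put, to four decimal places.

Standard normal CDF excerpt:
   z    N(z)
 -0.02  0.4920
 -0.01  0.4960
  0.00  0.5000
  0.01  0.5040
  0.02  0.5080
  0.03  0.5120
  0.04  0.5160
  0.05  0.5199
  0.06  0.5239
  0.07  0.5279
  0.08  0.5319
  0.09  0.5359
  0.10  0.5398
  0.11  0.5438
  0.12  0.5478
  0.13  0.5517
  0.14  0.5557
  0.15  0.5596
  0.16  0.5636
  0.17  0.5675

-0.4681

T = 0.3333;  σ√T = 0.2656
d₁ = [ln(184/188) + (0.022 + 0.46²/2)·0.3333] / 0.2656 = [-0.0215 + 0.0426] / 0.2656 = 0.0794 which rounds to 0.08
N(d₁) = N(0.08) = 0.5319
Δ_put = N(d₁) − 1 = 0.5319 − 1 = -0.4681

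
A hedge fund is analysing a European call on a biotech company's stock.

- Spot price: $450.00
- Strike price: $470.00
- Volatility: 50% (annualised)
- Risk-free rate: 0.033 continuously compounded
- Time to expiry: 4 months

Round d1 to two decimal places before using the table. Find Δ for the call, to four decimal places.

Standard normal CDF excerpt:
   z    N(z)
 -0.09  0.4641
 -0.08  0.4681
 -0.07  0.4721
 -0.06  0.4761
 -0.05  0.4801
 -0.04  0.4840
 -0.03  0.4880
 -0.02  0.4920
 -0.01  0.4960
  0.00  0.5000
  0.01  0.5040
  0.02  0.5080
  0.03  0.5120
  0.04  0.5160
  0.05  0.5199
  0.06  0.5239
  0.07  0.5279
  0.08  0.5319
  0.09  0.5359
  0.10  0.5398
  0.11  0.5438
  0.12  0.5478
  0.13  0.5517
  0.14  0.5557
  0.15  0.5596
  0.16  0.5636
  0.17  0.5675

0.5120

σ√T = 0.5·√0.3333 = 0.2887
d₁ = [ln(450/470) + (0.033 + 0.5²/2)·0.3333] / 0.2887 = [-0.0435 + 0.0527] / 0.2887 = 0.0318 → 0.03
N(d₁) = N(0.03) = 0.5120
Δ_call = N(d₁) = 0.5120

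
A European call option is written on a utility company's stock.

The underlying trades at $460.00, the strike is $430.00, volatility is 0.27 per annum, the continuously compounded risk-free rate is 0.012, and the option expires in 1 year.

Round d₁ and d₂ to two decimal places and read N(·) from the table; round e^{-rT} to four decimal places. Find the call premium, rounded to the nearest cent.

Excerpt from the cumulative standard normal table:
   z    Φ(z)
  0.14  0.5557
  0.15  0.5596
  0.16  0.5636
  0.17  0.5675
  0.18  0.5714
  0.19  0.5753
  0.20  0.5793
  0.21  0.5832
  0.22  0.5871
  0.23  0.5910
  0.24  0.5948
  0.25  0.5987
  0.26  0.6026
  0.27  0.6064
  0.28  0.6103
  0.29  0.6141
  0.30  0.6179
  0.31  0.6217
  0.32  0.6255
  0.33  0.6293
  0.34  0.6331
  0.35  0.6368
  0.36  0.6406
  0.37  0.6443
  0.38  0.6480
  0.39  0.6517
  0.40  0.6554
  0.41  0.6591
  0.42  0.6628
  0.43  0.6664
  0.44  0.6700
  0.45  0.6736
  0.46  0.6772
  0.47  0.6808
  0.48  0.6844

$67.08

σ√T = 0.27 × 1.0000 = 0.2700
ln(S/K) + (r + σ²/2)T = ln(460/430) + (0.012 + 0.27²/2)·1 = 0.0674 + 0.0485 = 0.1159
d₁ = 0.1159 / 0.2700 = 0.4292 → 0.43
d₂ = d₁ − σ√T = 0.4292 − 0.2700 = 0.1592 → 0.16
e^(−rT) = e^(−0.012·1) = 0.9881
C = 460·N(0.43) − 430·0.9881·N(0.16) = 460·0.6664 − 430·0.9881·0.5636 = 306.5440 − 239.4641 = 67.0799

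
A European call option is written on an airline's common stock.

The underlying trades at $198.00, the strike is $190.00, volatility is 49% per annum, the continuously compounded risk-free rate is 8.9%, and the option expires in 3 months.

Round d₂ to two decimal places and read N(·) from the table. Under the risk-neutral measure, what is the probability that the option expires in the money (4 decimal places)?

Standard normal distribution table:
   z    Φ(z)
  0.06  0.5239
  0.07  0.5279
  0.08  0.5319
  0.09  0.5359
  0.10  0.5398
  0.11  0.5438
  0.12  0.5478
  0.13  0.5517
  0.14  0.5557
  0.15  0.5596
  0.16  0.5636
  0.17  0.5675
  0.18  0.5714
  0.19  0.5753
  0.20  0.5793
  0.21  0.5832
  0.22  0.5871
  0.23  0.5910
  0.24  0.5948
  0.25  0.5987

σ√T = 0.49 × 0.5000 = 0.2450
d₁ = [ln(198/190) + (0.089 + 0.49²/2)·0.25] / 0.2450 = [0.0412 + 0.0523] / 0.2450 = 0.3817 ⇒ 0.38
d₂ = d₁ − σ√T = 0.3817 − 0.2450 = 0.1367 ⇒ 0.14
Risk-neutral Pr[S_T > K] = N(d₂) = N(0.14) = 0.5557

0.5557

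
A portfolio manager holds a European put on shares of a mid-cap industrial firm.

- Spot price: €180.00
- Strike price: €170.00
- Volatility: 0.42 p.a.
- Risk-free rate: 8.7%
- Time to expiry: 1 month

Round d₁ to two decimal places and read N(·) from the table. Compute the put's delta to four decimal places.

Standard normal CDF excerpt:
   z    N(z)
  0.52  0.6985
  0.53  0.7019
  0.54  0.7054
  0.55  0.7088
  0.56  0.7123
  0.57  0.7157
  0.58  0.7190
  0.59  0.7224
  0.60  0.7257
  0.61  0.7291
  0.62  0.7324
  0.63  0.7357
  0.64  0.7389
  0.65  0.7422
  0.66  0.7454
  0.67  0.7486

σ√T = 0.42 × 0.2887 = 0.1212
d₁ = [ln(180/170) + (0.087 + 0.42²/2)·0.08333] / 0.1212 = [0.0572 + 0.0146] / 0.1212 = 0.5919 which rounds to 0.59
N(d₁) = N(0.59) = 0.7224
Δ_put = N(d₁) − 1 = 0.7224 − 1 = -0.2776

-0.2776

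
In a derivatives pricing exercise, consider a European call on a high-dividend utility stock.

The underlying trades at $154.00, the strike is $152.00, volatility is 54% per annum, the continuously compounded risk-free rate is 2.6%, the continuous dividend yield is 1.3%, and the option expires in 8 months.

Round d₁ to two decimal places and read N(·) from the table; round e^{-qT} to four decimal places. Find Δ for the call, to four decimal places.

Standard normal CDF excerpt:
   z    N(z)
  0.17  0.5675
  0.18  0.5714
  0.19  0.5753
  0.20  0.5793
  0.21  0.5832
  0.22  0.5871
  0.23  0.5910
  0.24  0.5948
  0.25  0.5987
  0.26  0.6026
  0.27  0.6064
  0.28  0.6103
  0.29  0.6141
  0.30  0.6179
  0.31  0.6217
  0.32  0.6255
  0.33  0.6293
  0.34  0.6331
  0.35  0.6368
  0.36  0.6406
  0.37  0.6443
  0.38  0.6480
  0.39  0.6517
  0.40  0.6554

σ√T = 0.54 × 0.8165 = 0.4409
d₁ = [ln(154/152) + (0.026 − 0.013 + 0.54²/2)·0.6667] / 0.4409 = [0.0131 + 0.1059] / 0.4409 = 0.2698 which rounds to 0.27
N(d₁) = N(0.27) = 0.6064
Δ_call = e^(−qT)·N(d₁) = 0.9914·0.6064 = 0.6012

0.6012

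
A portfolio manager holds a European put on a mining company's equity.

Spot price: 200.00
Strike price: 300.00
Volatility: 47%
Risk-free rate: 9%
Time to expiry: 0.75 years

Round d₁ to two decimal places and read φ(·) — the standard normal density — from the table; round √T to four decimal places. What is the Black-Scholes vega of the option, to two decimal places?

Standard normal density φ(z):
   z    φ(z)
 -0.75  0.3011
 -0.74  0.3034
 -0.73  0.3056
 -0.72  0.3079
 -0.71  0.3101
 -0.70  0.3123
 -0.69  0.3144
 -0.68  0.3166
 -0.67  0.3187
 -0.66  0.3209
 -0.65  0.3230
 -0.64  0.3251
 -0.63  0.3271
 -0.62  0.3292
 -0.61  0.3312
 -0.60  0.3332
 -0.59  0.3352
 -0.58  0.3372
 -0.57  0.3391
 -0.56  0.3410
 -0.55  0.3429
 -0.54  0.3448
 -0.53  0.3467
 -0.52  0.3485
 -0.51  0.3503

56.65

σ√T = 0.47 × 0.8660 = 0.4070
d₁ = [ln(200/300) + (0.09 + ½·0.47²)·0.75] / (σ√T) = (-0.4055 + 0.1503) / 0.4070 = -0.6268 → -0.63
√T = √0.75 = 0.8660
φ(d₁) = φ(-0.63) = 0.3271
vega = S·φ(d₁)·√T = 200·0.3271·0.8660 = 56.6537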